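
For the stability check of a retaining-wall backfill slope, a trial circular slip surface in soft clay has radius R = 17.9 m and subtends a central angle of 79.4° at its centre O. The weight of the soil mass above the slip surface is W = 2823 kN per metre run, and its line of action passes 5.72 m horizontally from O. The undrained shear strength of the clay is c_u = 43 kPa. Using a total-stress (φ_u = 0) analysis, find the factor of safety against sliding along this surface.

Taking moments about the centre O, the resisting moment is provided by the undrained shear strength acting along the arc:
Arc length L_a = R·θ = 17.9·(79.4°·π/180) = 17.9·1.3858 = 24.81 m
M_R = c_u·L_a·R = 43·24.81·17.9 = 19092.9 kN·m/m
M_D = W·d = 2823·5.72 = 16147.6 kN·m/m
FS = M_R / M_D = 19092.9 / 16147.6 = 1.182

FS = 1.18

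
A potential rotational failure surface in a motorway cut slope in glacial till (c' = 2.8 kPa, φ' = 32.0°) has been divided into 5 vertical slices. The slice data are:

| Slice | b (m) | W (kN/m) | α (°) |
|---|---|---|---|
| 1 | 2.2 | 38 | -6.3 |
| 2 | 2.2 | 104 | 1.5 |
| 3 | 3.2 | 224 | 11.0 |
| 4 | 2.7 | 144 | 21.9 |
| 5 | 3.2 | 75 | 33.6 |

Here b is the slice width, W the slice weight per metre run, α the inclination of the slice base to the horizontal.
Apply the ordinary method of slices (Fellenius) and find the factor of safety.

FS = 2.85

Ordinary method of slices: FS = Σ[c'·Δl_i + (W_i cosα_i)·tanφ'] / Σ W_i sinα_i, with Δl_i = b_i / cosα_i.
Slice 1: Δl = 2.2/cos(-6.3°) = 2.213 m; N'_1 = 38·cos(-6.3°) = 37.8; c'Δl = 6.20; W sinα = -4.2
Slice 2: Δl = 2.2/cos1.5° = 2.201 m; N'_2 = 104·cos1.5° = 104.0; c'Δl = 6.16; W sinα = 2.7
Slice 3: Δl = 3.2/cos11.0° = 3.260 m; N'_3 = 224·cos11.0° = 219.9; c'Δl = 9.13; W sinα = 42.7
Slice 4: Δl = 2.7/cos21.9° = 2.910 m; N'_4 = 144·cos21.9° = 133.6; c'Δl = 8.15; W sinα = 53.7
Slice 5: Δl = 3.2/cos33.6° = 3.842 m; N'_5 = 75·cos33.6° = 62.5; c'Δl = 10.76; W sinα = 41.5
Σc'Δl = 40.4 kN/m; ΣN' = 557.7 kN/m; ΣW sinα = 136.5 kN/m
Resisting = 40.4 + 557.7·tan32.0° = 40.4 + 348.5 = 388.9 kN/m
FS = 388.9 / 136.5 = 2.849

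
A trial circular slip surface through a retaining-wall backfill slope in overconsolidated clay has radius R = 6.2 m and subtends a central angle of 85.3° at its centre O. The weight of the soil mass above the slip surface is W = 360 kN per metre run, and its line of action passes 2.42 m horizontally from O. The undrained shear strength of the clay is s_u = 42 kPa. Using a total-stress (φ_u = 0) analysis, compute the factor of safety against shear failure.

Taking moments about the centre O, the resisting moment is provided by the undrained shear strength acting along the arc:
Arc length L_a = R·θ = 6.2·(85.3°·π/180) = 6.2·1.4888 = 9.23 m
M_R = s_u·L_a·R = 42·9.23·6.2 = 2403.6 kN·m/m
M_D = W·d = 360·2.42 = 871.2 kN·m/m
FS = M_R / M_D = 2403.6 / 871.2 = 2.759

FS = 2.76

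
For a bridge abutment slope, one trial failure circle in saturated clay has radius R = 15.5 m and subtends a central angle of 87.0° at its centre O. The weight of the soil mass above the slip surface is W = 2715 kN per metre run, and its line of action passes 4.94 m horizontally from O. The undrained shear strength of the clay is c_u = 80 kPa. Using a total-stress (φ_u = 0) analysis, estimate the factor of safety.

FS = 2.18

Taking moments about the centre O, the resisting moment is provided by the undrained shear strength acting along the arc:
Arc length L_a = R·θ = 15.5·(87.0°·π/180) = 15.5·1.5184 = 23.54 m
M_R = c_u·L_a·R = 80·23.54·15.5 = 29184.3 kN·m/m
M_D = W·d = 2715·4.94 = 13412.1 kN·m/m
FS = M_R / M_D = 29184.3 / 13412.1 = 2.176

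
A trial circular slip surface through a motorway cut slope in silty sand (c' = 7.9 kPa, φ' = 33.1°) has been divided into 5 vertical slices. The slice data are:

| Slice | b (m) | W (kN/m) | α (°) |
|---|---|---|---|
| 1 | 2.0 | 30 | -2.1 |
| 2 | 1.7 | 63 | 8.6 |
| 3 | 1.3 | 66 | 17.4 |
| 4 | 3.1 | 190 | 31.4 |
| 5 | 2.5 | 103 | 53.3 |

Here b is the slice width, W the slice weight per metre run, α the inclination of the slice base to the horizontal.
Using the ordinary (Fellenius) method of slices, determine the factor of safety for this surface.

FS = 1.66

Ordinary method of slices: FS = Σ[c'·Δl_i + (W_i cosα_i)·tanφ'] / Σ W_i sinα_i, with Δl_i = b_i / cosα_i.
Slice 1: Δl = 2.0/cos(-2.1°) = 2.001 m; N'_1 = 30·cos(-2.1°) = 30.0; c'Δl = 15.81; W sinα = -1.1
Slice 2: Δl = 1.7/cos8.6° = 1.719 m; N'_2 = 63·cos8.6° = 62.3; c'Δl = 13.58; W sinα = 9.4
Slice 3: Δl = 1.3/cos17.4° = 1.362 m; N'_3 = 66·cos17.4° = 63.0; c'Δl = 10.76; W sinα = 19.7
Slice 4: Δl = 3.1/cos31.4° = 3.632 m; N'_4 = 190·cos31.4° = 162.2; c'Δl = 28.69; W sinα = 99.0
Slice 5: Δl = 2.5/cos53.3° = 4.183 m; N'_5 = 103·cos53.3° = 61.6; c'Δl = 33.05; W sinα = 82.6
Σc'Δl = 101.9 kN/m; ΣN' = 379.0 kN/m; ΣW sinα = 209.6 kN/m
Resisting = 101.9 + 379.0·tan33.1° = 101.9 + 247.1 = 349.0 kN/m
FS = 349.0 / 209.6 = 1.665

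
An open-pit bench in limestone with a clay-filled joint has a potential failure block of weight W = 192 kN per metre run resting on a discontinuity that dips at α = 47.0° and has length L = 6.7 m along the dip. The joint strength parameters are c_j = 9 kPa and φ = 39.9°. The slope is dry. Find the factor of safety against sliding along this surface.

FS = 1.21

Resolving the block weight along and normal to the plane and applying the Mohr–Coulomb strength on the joint:
N' = W cosα = 192·cos47.0° = 130.9 kN/m
Driving force T = W sinα = 192·sin47.0° = 140.4 kN/m
Resisting force R = c_j·L + N'·tanφ = 9·6.7 + 130.9·tan39.9° = 60.3 + 109.5 = 169.8 kN/m
FS = R / T = 169.8 / 140.4 = 1.209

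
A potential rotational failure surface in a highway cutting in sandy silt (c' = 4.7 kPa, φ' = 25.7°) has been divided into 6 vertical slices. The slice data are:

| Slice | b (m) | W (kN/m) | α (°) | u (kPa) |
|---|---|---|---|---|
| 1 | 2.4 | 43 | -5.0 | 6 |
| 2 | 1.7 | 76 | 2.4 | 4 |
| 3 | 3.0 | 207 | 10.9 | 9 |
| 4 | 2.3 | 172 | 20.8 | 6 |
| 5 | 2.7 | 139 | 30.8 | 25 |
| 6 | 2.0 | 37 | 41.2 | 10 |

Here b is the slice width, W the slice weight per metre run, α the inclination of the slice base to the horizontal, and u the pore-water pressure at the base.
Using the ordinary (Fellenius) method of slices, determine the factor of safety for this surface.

FS = 1.51

Ordinary method of slices: FS = Σ[c'·Δl_i + (W_i cosα_i − u_i·Δl_i)·tanφ'] / Σ W_i sinα_i, with Δl_i = b_i / cosα_i.
Slice 1: Δl = 2.4/cos(-5.0°) = 2.409 m; N'_1 = 43·cos(-5.0°) − 6·2.409 = 28.4; c'Δl = 11.32; W sinα = -3.7
Slice 2: Δl = 1.7/cos2.4° = 1.701 m; N'_2 = 76·cos2.4° − 4·1.701 = 69.1; c'Δl = 8.00; W sinα = 3.2
Slice 3: Δl = 3.0/cos10.9° = 3.055 m; N'_3 = 207·cos10.9° − 9·3.055 = 175.8; c'Δl = 14.36; W sinα = 39.1
Slice 4: Δl = 2.3/cos20.8° = 2.460 m; N'_4 = 172·cos20.8° − 6·2.460 = 146.0; c'Δl = 11.56; W sinα = 61.1
Slice 5: Δl = 2.7/cos30.8° = 3.143 m; N'_5 = 139·cos30.8° − 25·3.143 = 40.8; c'Δl = 14.77; W sinα = 71.2
Slice 6: Δl = 2.0/cos41.2° = 2.658 m; N'_6 = 37·cos41.2° − 10·2.658 = 1.3; c'Δl = 12.49; W sinα = 24.4
Σc'Δl = 72.5 kN/m; ΣN' = 461.4 kN/m; ΣW sinα = 195.2 kN/m
Resisting = 72.5 + 461.4·tan25.7° = 72.5 + 222.0 = 294.6 kN/m
FS = 294.6 / 195.2 = 1.509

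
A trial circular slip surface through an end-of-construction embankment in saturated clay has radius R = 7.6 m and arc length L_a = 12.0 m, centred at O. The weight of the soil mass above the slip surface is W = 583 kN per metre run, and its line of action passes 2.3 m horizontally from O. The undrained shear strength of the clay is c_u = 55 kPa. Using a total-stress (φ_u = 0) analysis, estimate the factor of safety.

FS = 3.74

Taking moments about the centre O, the resisting moment is provided by the undrained shear strength acting along the arc:
M_R = c_u·L_a·R = 55·12.00·7.6 = 5016.0 kN·m/m
M_D = W·d = 583·2.3 = 1340.9 kN·m/m
FS = M_R / M_D = 5016.0 / 1340.9 = 3.741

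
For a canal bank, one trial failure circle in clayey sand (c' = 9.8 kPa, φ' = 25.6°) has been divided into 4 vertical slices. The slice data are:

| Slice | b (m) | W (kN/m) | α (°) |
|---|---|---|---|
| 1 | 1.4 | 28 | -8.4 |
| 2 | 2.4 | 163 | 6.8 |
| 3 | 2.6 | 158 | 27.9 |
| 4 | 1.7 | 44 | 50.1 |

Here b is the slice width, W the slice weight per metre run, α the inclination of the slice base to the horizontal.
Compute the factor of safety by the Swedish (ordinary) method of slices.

FS = 2.14

Ordinary method of slices: FS = Σ[c'·Δl_i + (W_i cosα_i)·tanφ'] / Σ W_i sinα_i, with Δl_i = b_i / cosα_i.
Slice 1: Δl = 1.4/cos(-8.4°) = 1.415 m; N'_1 = 28·cos(-8.4°) = 27.7; c'Δl = 13.87; W sinα = -4.1
Slice 2: Δl = 2.4/cos6.8° = 2.417 m; N'_2 = 163·cos6.8° = 161.9; c'Δl = 23.69; W sinα = 19.3
Slice 3: Δl = 2.6/cos27.9° = 2.942 m; N'_3 = 158·cos27.9° = 139.6; c'Δl = 28.83; W sinα = 73.9
Slice 4: Δl = 1.7/cos50.1° = 2.650 m; N'_4 = 44·cos50.1° = 28.2; c'Δl = 25.97; W sinα = 33.8
Σc'Δl = 92.4 kN/m; ΣN' = 357.4 kN/m; ΣW sinα = 122.9 kN/m
Resisting = 92.4 + 357.4·tan25.6° = 92.4 + 171.2 = 263.6 kN/m
FS = 263.6 / 122.9 = 2.145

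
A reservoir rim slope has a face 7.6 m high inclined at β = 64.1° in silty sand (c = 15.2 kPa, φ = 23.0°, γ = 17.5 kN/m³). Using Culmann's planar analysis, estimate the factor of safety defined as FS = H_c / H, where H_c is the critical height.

H_c = (4c/γ) · sinβ cosφ / [1 − cos(β − φ)]
    = (4·15.2/17.5) · sin64.1°·cos23.0° / [1 − cos41.1°]
    = 3.474 · 0.8280 / 0.2464 = 11.67 m
FS = H_c / H = 11.67 / 7.6 = 1.536

FS = 1.54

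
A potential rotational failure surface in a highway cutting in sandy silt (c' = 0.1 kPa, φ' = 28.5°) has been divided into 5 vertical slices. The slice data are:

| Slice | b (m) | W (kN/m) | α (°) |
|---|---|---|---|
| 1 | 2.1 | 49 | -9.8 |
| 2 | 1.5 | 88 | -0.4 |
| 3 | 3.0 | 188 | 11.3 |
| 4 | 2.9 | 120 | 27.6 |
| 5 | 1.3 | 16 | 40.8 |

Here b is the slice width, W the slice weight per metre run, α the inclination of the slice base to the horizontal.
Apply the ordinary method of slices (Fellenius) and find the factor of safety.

Ordinary method of slices: FS = Σ[c'·Δl_i + (W_i cosα_i)·tanφ'] / Σ W_i sinα_i, with Δl_i = b_i / cosα_i.
Slice 1: Δl = 2.1/cos(-9.8°) = 2.131 m; N'_1 = 49·cos(-9.8°) = 48.3; c'Δl = 0.21; W sinα = -8.3
Slice 2: Δl = 1.5/cos(-0.4°) = 1.500 m; N'_2 = 88·cos(-0.4°) = 88.0; c'Δl = 0.15; W sinα = -0.6
Slice 3: Δl = 3.0/cos11.3° = 3.059 m; N'_3 = 188·cos11.3° = 184.4; c'Δl = 0.31; W sinα = 36.8
Slice 4: Δl = 2.9/cos27.6° = 3.272 m; N'_4 = 120·cos27.6° = 106.3; c'Δl = 0.33; W sinα = 55.6
Slice 5: Δl = 1.3/cos40.8° = 1.717 m; N'_5 = 16·cos40.8° = 12.1; c'Δl = 0.17; W sinα = 10.5
Σc'Δl = 1.2 kN/m; ΣN' = 439.1 kN/m; ΣW sinα = 93.9 kN/m
Resisting = 1.2 + 439.1·tan28.5° = 1.2 + 238.4 = 239.6 kN/m
FS = 239.6 / 93.9 = 2.550

FS = 2.55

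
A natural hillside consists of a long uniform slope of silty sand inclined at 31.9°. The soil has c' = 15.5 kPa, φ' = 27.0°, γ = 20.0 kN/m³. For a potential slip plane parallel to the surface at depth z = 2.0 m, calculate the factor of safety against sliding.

FS = 1.68

For an infinite slope with a slip plane parallel to the surface (no pore pressure): FS = [c' + γz cos²β tanφ'] / [γz sinβ cosβ].
γz = 20.0·2.0 = 40.00 kN/m²
Numerator = 15.5 + 40.00·cos²31.9°·tan27.0° = 15.5 + 40.00·0.7208·0.5095 = 30.190 kPa
Denominator = 40.00·sin31.9°·cos31.9° = 40.00·0.5284·0.8490 = 17.945 kPa
FS = 30.190 / 17.945 = 1.682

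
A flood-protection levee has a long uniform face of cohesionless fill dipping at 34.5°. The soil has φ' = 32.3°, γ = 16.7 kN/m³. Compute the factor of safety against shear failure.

FS = 0.92

For a dry cohesionless infinite slope the factor of safety is FS = tanφ' / tanβ.
FS = tan32.3° / tan34.5° = 0.6322 / 0.6873 = 0.920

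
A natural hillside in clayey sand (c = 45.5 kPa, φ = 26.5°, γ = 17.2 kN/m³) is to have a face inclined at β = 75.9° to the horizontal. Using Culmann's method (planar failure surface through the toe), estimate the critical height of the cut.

Culmann's analysis gives the critical failure plane at α_cr = (β + φ)/2 = (75.9 + 26.5)/2 = 51.2°, and the critical height
H_c = (4c/γ) · sinβ cosφ / [1 − cos(β − φ)]
    = (4·45.5/17.2) · sin75.9°·cos26.5° / [1 − cos(49.4°)]
    = 10.581 · 0.9699·0.8949 / [1 − 0.6508]
    = 10.581 · 0.8680 / 0.3492
    = 26.30 m

H_c = 26.30 m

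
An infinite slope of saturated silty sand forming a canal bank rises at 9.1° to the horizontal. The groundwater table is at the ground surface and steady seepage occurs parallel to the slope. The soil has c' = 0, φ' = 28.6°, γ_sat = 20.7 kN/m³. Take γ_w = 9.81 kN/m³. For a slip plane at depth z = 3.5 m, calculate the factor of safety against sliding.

FS = 1.79

With seepage parallel to the slope and the water table at the surface, the effective normal stress on the slip plane uses the buoyant unit weight γ' = γ_sat − γ_w while the driving shear stress uses γ_sat:
FS = [c' + γ' z cos²β tanφ'] / [γ_sat z sinβ cosβ]
(For c' = 0 this reduces to FS = (γ'/γ_sat)·tanφ'/tanβ.)
γ' = 20.7 − 9.81 = 10.89 kN/m³
Numerator = 0.0 + 10.89·3.5·cos²9.1°·tan28.6° = 0.0 + 10.89·3.5·0.9750·0.5452 = 20.261 kPa
Denominator = 20.7·3.5·sin9.1°·cos9.1° = 20.7·3.5·0.1582·0.9874 = 11.314 kPa
FS = 20.261 / 11.314 = 1.791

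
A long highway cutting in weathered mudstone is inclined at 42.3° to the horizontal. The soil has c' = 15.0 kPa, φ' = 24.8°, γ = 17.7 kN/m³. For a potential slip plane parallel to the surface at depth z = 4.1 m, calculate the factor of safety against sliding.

For an infinite slope with a slip plane parallel to the surface (no pore pressure): FS = [c' + γz cos²β tanφ'] / [γz sinβ cosβ].
γz = 17.7·4.1 = 72.57 kN/m²
Numerator = 15.0 + 72.57·cos²42.3°·tan24.8° = 15.0 + 72.57·0.5471·0.4621 = 33.344 kPa
Denominator = 72.57·sin42.3°·cos42.3° = 72.57·0.6730·0.7396 = 36.124 kPa
FS = 33.344 / 36.124 = 0.923

FS = 0.92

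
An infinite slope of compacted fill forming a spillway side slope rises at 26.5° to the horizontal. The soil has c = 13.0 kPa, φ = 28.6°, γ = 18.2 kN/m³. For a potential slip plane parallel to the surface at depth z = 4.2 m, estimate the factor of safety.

For an infinite slope with a slip plane parallel to the surface (no pore pressure): FS = [c + γz cos²β tanφ] / [γz sinβ cosβ].
γz = 18.2·4.2 = 76.44 kN/m²
Numerator = 13.0 + 76.44·cos²26.5°·tan28.6° = 13.0 + 76.44·0.8009·0.5452 = 46.379 kPa
Denominator = 76.44·sin26.5°·cos26.5° = 76.44·0.4462·0.8949 = 30.524 kPa
FS = 46.379 / 30.524 = 1.519

FS = 1.52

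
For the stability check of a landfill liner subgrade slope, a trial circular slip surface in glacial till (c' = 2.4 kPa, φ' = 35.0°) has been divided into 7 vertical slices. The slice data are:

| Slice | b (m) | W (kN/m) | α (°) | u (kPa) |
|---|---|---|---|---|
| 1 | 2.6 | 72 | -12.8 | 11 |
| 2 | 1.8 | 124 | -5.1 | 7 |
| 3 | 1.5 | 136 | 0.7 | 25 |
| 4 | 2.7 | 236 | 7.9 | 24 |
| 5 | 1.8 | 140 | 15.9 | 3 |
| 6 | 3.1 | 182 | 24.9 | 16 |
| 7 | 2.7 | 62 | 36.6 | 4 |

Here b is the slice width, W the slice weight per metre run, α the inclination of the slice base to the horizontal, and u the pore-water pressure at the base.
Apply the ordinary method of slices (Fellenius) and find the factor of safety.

Ordinary method of slices: FS = Σ[c'·Δl_i + (W_i cosα_i − u_i·Δl_i)·tanφ'] / Σ W_i sinα_i, with Δl_i = b_i / cosα_i.
Slice 1: Δl = 2.6/cos(-12.8°) = 2.666 m; N'_1 = 72·cos(-12.8°) − 11·2.666 = 40.9; c'Δl = 6.40; W sinα = -16.0
Slice 2: Δl = 1.8/cos(-5.1°) = 1.807 m; N'_2 = 124·cos(-5.1°) − 7·1.807 = 110.9; c'Δl = 4.34; W sinα = -11.0
Slice 3: Δl = 1.5/cos0.7° = 1.500 m; N'_3 = 136·cos0.7° − 25·1.500 = 98.5; c'Δl = 3.60; W sinα = 1.7
Slice 4: Δl = 2.7/cos7.9° = 2.726 m; N'_4 = 236·cos7.9° − 24·2.726 = 168.3; c'Δl = 6.54; W sinα = 32.4
Slice 5: Δl = 1.8/cos15.9° = 1.872 m; N'_5 = 140·cos15.9° − 3·1.872 = 129.0; c'Δl = 4.49; W sinα = 38.4
Slice 6: Δl = 3.1/cos24.9° = 3.418 m; N'_6 = 182·cos24.9° − 16·3.418 = 110.4; c'Δl = 8.20; W sinα = 76.6
Slice 7: Δl = 2.7/cos36.6° = 3.363 m; N'_7 = 62·cos36.6° − 4·3.363 = 36.3; c'Δl = 8.07; W sinα = 37.0
Σc'Δl = 41.6 kN/m; ΣN' = 694.3 kN/m; ΣW sinα = 159.1 kN/m
Resisting = 41.6 + 694.3·tan35.0° = 41.6 + 486.2 = 527.8 kN/m
FS = 527.8 / 159.1 = 3.318

FS = 3.32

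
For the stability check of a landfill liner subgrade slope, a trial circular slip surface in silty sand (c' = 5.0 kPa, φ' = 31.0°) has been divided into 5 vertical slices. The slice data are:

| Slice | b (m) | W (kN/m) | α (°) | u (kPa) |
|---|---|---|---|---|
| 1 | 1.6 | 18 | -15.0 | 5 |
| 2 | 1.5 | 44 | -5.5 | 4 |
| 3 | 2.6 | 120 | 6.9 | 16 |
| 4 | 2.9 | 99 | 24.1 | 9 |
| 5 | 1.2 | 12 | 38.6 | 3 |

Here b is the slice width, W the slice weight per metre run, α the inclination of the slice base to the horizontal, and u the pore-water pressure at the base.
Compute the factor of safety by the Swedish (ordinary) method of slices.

FS = 3.12

Ordinary method of slices: FS = Σ[c'·Δl_i + (W_i cosα_i − u_i·Δl_i)·tanφ'] / Σ W_i sinα_i, with Δl_i = b_i / cosα_i.
Slice 1: Δl = 1.6/cos(-15.0°) = 1.656 m; N'_1 = 18·cos(-15.0°) − 5·1.656 = 9.1; c'Δl = 8.28; W sinα = -4.7
Slice 2: Δl = 1.5/cos(-5.5°) = 1.507 m; N'_2 = 44·cos(-5.5°) − 4·1.507 = 37.8; c'Δl = 7.53; W sinα = -4.2
Slice 3: Δl = 2.6/cos6.9° = 2.619 m; N'_3 = 120·cos6.9° − 16·2.619 = 77.2; c'Δl = 13.09; W sinα = 14.4
Slice 4: Δl = 2.9/cos24.1° = 3.177 m; N'_4 = 99·cos24.1° − 9·3.177 = 61.8; c'Δl = 15.88; W sinα = 40.4
Slice 5: Δl = 1.2/cos38.6° = 1.535 m; N'_5 = 12·cos38.6° − 3·1.535 = 4.8; c'Δl = 7.68; W sinα = 7.5
Σc'Δl = 52.5 kN/m; ΣN' = 190.7 kN/m; ΣW sinα = 53.5 kN/m
Resisting = 52.5 + 190.7·tan31.0° = 52.5 + 114.6 = 167.0 kN/m
FS = 167.0 / 53.5 = 3.125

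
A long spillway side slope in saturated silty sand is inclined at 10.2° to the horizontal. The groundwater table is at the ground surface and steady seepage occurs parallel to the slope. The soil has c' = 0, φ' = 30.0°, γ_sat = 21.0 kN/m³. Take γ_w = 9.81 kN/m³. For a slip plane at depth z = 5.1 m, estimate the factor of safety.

With seepage parallel to the slope and the water table at the surface, the effective normal stress on the slip plane uses the buoyant unit weight γ' = γ_sat − γ_w while the driving shear stress uses γ_sat:
FS = [c' + γ' z cos²β tanφ'] / [γ_sat z sinβ cosβ]
(For c' = 0 this reduces to FS = (γ'/γ_sat)·tanφ'/tanβ.)
γ' = 21.0 − 9.81 = 11.19 kN/m³
Numerator = 0.0 + 11.19·5.1·cos²10.2°·tan30.0° = 0.0 + 11.19·5.1·0.9686·0.5774 = 31.916 kPa
Denominator = 21.0·5.1·sin10.2°·cos10.2° = 21.0·5.1·0.1771·0.9842 = 18.666 kPa
FS = 31.916 / 18.666 = 1.710

FS = 1.71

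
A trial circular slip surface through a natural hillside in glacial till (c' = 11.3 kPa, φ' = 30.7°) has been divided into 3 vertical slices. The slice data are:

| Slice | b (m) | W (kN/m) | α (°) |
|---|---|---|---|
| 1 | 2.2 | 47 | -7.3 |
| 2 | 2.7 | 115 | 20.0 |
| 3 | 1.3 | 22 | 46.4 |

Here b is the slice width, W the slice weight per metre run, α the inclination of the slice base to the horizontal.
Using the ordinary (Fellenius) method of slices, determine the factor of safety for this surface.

Ordinary method of slices: FS = Σ[c'·Δl_i + (W_i cosα_i)·tanφ'] / Σ W_i sinα_i, with Δl_i = b_i / cosα_i.
Slice 1: Δl = 2.2/cos(-7.3°) = 2.218 m; N'_1 = 47·cos(-7.3°) = 46.6; c'Δl = 25.06; W sinα = -6.0
Slice 2: Δl = 2.7/cos20.0° = 2.873 m; N'_2 = 115·cos20.0° = 108.1; c'Δl = 32.47; W sinα = 39.3
Slice 3: Δl = 1.3/cos46.4° = 1.885 m; N'_3 = 22·cos46.4° = 15.2; c'Δl = 21.30; W sinα = 15.9
Σc'Δl = 78.8 kN/m; ΣN' = 169.9 kN/m; ΣW sinα = 49.3 kN/m
Resisting = 78.8 + 169.9·tan30.7° = 78.8 + 100.9 = 179.7 kN/m
FS = 179.7 / 49.3 = 3.645

FS = 3.65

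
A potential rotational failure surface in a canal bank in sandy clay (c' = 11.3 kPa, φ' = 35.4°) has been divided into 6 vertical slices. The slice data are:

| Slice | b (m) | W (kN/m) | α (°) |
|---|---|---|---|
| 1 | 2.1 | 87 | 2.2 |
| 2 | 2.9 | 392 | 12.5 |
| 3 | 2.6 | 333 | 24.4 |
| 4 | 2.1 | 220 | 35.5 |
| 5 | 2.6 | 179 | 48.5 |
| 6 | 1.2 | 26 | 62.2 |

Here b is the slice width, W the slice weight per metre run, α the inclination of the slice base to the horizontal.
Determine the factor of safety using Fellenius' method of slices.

FS = 1.88

Ordinary method of slices: FS = Σ[c'·Δl_i + (W_i cosα_i)·tanφ'] / Σ W_i sinα_i, with Δl_i = b_i / cosα_i.
Slice 1: Δl = 2.1/cos2.2° = 2.102 m; N'_1 = 87·cos2.2° = 86.9; c'Δl = 23.75; W sinα = 3.3
Slice 2: Δl = 2.9/cos12.5° = 2.970 m; N'_2 = 392·cos12.5° = 382.7; c'Δl = 33.57; W sinα = 84.8
Slice 3: Δl = 2.6/cos24.4° = 2.855 m; N'_3 = 333·cos24.4° = 303.3; c'Δl = 32.26; W sinα = 137.6
Slice 4: Δl = 2.1/cos35.5° = 2.579 m; N'_4 = 220·cos35.5° = 179.1; c'Δl = 29.15; W sinα = 127.8
Slice 5: Δl = 2.6/cos48.5° = 3.924 m; N'_5 = 179·cos48.5° = 118.6; c'Δl = 44.34; W sinα = 134.1
Slice 6: Δl = 1.2/cos62.2° = 2.573 m; N'_6 = 26·cos62.2° = 12.1; c'Δl = 29.07; W sinα = 23.0
Σc'Δl = 192.1 kN/m; ΣN' = 1082.7 kN/m; ΣW sinα = 510.6 kN/m
Resisting = 192.1 + 1082.7·tan35.4° = 192.1 + 769.5 = 961.6 kN/m
FS = 961.6 / 510.6 = 1.883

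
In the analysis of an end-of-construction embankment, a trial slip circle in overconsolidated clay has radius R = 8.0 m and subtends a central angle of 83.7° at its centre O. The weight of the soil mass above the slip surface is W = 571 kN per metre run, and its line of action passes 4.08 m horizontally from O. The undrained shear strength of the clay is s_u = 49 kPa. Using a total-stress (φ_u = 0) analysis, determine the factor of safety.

Taking moments about the centre O, the resisting moment is provided by the undrained shear strength acting along the arc:
Arc length L_a = R·θ = 8.0·(83.7°·π/180) = 8.0·1.4608 = 11.69 m
M_R = s_u·L_a·R = 49·11.69·8.0 = 4581.2 kN·m/m
M_D = W·d = 571·4.08 = 2329.7 kN·m/m
FS = M_R / M_D = 4581.2 / 2329.7 = 1.966

FS = 1.97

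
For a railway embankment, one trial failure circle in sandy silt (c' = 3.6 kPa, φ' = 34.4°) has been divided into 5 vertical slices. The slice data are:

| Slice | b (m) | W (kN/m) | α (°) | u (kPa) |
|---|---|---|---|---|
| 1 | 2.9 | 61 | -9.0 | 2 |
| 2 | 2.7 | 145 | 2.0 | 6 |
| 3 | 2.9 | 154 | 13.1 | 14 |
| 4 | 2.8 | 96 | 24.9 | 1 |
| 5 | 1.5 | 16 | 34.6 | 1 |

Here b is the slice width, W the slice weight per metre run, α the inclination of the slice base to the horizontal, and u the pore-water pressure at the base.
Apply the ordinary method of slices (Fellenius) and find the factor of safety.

FS = 3.92

Ordinary method of slices: FS = Σ[c'·Δl_i + (W_i cosα_i − u_i·Δl_i)·tanφ'] / Σ W_i sinα_i, with Δl_i = b_i / cosα_i.
Slice 1: Δl = 2.9/cos(-9.0°) = 2.936 m; N'_1 = 61·cos(-9.0°) − 2·2.936 = 54.4; c'Δl = 10.57; W sinα = -9.5
Slice 2: Δl = 2.7/cos2.0° = 2.702 m; N'_2 = 145·cos2.0° − 6·2.702 = 128.7; c'Δl = 9.73; W sinα = 5.1
Slice 3: Δl = 2.9/cos13.1° = 2.977 m; N'_3 = 154·cos13.1° − 14·2.977 = 108.3; c'Δl = 10.72; W sinα = 34.9
Slice 4: Δl = 2.8/cos24.9° = 3.087 m; N'_4 = 96·cos24.9° − 1·3.087 = 84.0; c'Δl = 11.11; W sinα = 40.4
Slice 5: Δl = 1.5/cos34.6° = 1.822 m; N'_5 = 16·cos34.6° − 1·1.822 = 11.3; c'Δl = 6.56; W sinα = 9.1
Σc'Δl = 48.7 kN/m; ΣN' = 386.7 kN/m; ΣW sinα = 79.9 kN/m
Resisting = 48.7 + 386.7·tan34.4° = 48.7 + 264.8 = 313.5 kN/m
FS = 313.5 / 79.9 = 3.922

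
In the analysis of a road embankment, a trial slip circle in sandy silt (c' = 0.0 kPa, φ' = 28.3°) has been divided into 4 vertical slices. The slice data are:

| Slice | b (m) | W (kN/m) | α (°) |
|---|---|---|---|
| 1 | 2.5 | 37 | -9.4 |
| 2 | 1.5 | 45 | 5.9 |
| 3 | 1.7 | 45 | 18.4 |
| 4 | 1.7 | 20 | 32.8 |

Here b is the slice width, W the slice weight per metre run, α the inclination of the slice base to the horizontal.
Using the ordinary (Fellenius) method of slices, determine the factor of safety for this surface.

FS = 3.21

Ordinary method of slices: FS = Σ[c'·Δl_i + (W_i cosα_i)·tanφ'] / Σ W_i sinα_i, with Δl_i = b_i / cosα_i.
Slice 1: Δl = 2.5/cos(-9.4°) = 2.534 m; N'_1 = 37·cos(-9.4°) = 36.5; c'Δl = 0.00; W sinα = -6.0
Slice 2: Δl = 1.5/cos5.9° = 1.508 m; N'_2 = 45·cos5.9° = 44.8; c'Δl = 0.00; W sinα = 4.6
Slice 3: Δl = 1.7/cos18.4° = 1.792 m; N'_3 = 45·cos18.4° = 42.7; c'Δl = 0.00; W sinα = 14.2
Slice 4: Δl = 1.7/cos32.8° = 2.022 m; N'_4 = 20·cos32.8° = 16.8; c'Δl = 0.00; W sinα = 10.8
Σc'Δl = 0.0 kN/m; ΣN' = 140.8 kN/m; ΣW sinα = 23.6 kN/m
Resisting = 0.0 + 140.8·tan28.3° = 0.0 + 75.8 = 75.8 kN/m
FS = 75.8 / 23.6 = 3.209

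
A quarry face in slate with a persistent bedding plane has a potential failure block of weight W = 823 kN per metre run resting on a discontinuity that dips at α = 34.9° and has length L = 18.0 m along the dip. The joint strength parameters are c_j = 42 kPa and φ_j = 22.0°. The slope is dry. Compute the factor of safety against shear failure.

FS = 2.18

Resolving the block weight along and normal to the plane and applying the Mohr–Coulomb strength on the joint:
N' = W cosα = 823·cos34.9° = 675.0 kN/m
Driving force T = W sinα = 823·sin34.9° = 470.9 kN/m
Resisting force R = c_j·L + N'·tanφ_j = 42·18.0 + 675.0·tan22.0° = 756.0 + 272.7 = 1028.7 kN/m
FS = R / T = 1028.7 / 470.9 = 2.185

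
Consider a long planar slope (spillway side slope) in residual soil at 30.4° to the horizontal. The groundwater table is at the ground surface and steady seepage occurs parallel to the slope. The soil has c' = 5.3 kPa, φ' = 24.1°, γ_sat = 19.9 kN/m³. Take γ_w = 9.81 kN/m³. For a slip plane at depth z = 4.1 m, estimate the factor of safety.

FS = 0.54

With seepage parallel to the slope and the water table at the surface, the effective normal stress on the slip plane uses the buoyant unit weight γ' = γ_sat − γ_w while the driving shear stress uses γ_sat:
FS = [c' + γ' z cos²β tanφ'] / [γ_sat z sinβ cosβ]
γ' = 19.9 − 9.81 = 10.09 kN/m³
Numerator = 5.3 + 10.09·4.1·cos²30.4°·tan24.1° = 5.3 + 10.09·4.1·0.7439·0.4473 = 19.067 kPa
Denominator = 19.9·4.1·sin30.4°·cos30.4° = 19.9·4.1·0.5060·0.8625 = 35.611 kPa
FS = 19.067 / 35.611 = 0.535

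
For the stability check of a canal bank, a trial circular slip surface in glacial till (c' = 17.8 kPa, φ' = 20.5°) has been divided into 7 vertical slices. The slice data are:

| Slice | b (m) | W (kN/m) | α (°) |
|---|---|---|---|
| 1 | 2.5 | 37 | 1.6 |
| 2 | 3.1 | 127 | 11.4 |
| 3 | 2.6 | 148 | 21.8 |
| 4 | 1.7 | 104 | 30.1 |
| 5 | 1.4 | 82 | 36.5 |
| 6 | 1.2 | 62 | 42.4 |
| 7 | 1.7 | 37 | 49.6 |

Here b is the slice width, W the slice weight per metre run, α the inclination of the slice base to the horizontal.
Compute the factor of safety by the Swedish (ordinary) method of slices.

FS = 1.94

Ordinary method of slices: FS = Σ[c'·Δl_i + (W_i cosα_i)·tanφ'] / Σ W_i sinα_i, with Δl_i = b_i / cosα_i.
Slice 1: Δl = 2.5/cos1.6° = 2.501 m; N'_1 = 37·cos1.6° = 37.0; c'Δl = 44.52; W sinα = 1.0
Slice 2: Δl = 3.1/cos11.4° = 3.162 m; N'_2 = 127·cos11.4° = 124.5; c'Δl = 56.29; W sinα = 25.1
Slice 3: Δl = 2.6/cos21.8° = 2.800 m; N'_3 = 148·cos21.8° = 137.4; c'Δl = 49.84; W sinα = 55.0
Slice 4: Δl = 1.7/cos30.1° = 1.965 m; N'_4 = 104·cos30.1° = 90.0; c'Δl = 34.98; W sinα = 52.2
Slice 5: Δl = 1.4/cos36.5° = 1.742 m; N'_5 = 82·cos36.5° = 65.9; c'Δl = 31.00; W sinα = 48.8
Slice 6: Δl = 1.2/cos42.4° = 1.625 m; N'_6 = 62·cos42.4° = 45.8; c'Δl = 28.93; W sinα = 41.8
Slice 7: Δl = 1.7/cos49.6° = 2.623 m; N'_7 = 37·cos49.6° = 24.0; c'Δl = 46.69; W sinα = 28.2
Σc'Δl = 292.2 kN/m; ΣN' = 524.6 kN/m; ΣW sinα = 252.0 kN/m
Resisting = 292.2 + 524.6·tan20.5° = 292.2 + 196.1 = 488.4 kN/m
FS = 488.4 / 252.0 = 1.938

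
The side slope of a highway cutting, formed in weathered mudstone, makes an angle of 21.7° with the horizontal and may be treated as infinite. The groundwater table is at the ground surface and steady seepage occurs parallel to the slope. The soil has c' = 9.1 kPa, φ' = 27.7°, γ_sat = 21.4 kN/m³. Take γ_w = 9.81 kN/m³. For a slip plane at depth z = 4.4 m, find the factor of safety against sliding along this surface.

FS = 1.00

With seepage parallel to the slope and the water table at the surface, the effective normal stress on the slip plane uses the buoyant unit weight γ' = γ_sat − γ_w while the driving shear stress uses γ_sat:
FS = [c' + γ' z cos²β tanφ'] / [γ_sat z sinβ cosβ]
γ' = 21.4 − 9.81 = 11.59 kN/m³
Numerator = 9.1 + 11.59·4.4·cos²21.7°·tan27.7° = 9.1 + 11.59·4.4·0.8633·0.5250 = 32.213 kPa
Denominator = 21.4·4.4·sin21.7°·cos21.7° = 21.4·4.4·0.3697·0.9291 = 32.348 kPa
FS = 32.213 / 32.348 = 0.996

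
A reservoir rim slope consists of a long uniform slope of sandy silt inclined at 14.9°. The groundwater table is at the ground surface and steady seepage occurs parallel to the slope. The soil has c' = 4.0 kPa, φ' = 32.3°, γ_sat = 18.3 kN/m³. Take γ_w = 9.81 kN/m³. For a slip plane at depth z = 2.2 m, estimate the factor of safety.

With seepage parallel to the slope and the water table at the surface, the effective normal stress on the slip plane uses the buoyant unit weight γ' = γ_sat − γ_w while the driving shear stress uses γ_sat:
FS = [c' + γ' z cos²β tanφ'] / [γ_sat z sinβ cosβ]
γ' = 18.3 − 9.81 = 8.49 kN/m³
Numerator = 4.0 + 8.49·2.2·cos²14.9°·tan32.3° = 4.0 + 8.49·2.2·0.9339·0.6322 = 15.027 kPa
Denominator = 18.3·2.2·sin14.9°·cos14.9° = 18.3·2.2·0.2571·0.9664 = 10.004 kPa
FS = 15.027 / 10.004 = 1.502

FS = 1.50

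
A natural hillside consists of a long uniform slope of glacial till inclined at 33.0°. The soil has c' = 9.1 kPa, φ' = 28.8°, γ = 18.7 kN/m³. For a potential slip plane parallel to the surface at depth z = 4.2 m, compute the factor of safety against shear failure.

For an infinite slope with a slip plane parallel to the surface (no pore pressure): FS = [c' + γz cos²β tanφ'] / [γz sinβ cosβ].
γz = 18.7·4.2 = 78.54 kN/m²
Numerator = 9.1 + 78.54·cos²33.0°·tan28.8° = 9.1 + 78.54·0.7034·0.5498 = 39.470 kPa
Denominator = 78.54·sin33.0°·cos33.0° = 78.54·0.5446·0.8387 = 35.875 kPa
FS = 39.470 / 35.875 = 1.100

FS = 1.10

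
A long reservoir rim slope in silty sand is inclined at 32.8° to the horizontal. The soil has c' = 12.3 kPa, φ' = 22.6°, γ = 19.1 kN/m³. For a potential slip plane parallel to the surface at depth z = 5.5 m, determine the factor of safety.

For an infinite slope with a slip plane parallel to the surface (no pore pressure): FS = [c' + γz cos²β tanφ'] / [γz sinβ cosβ].
γz = 19.1·5.5 = 105.05 kN/m²
Numerator = 12.3 + 105.05·cos²32.8°·tan22.6° = 12.3 + 105.05·0.7066·0.4163 = 43.196 kPa
Denominator = 105.05·sin32.8°·cos32.8° = 105.05·0.5417·0.8406 = 47.834 kPa
FS = 43.196 / 47.834 = 0.903

FS = 0.90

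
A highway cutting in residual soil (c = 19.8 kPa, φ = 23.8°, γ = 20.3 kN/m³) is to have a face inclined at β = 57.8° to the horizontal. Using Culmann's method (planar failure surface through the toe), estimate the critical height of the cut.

Culmann's analysis gives the critical failure plane at α_cr = (β + φ)/2 = (57.8 + 23.8)/2 = 40.8°, and the critical height
H_c = (4c/γ) · sinβ cosφ / [1 − cos(β − φ)]
    = (4·19.8/20.3) · sin57.8°·cos23.8° / [1 − cos(34.0°)]
    = 3.901 · 0.8462·0.9150 / [1 − 0.8290]
    = 3.901 · 0.7742 / 0.1710
    = 17.67 m

H_c = 17.67 m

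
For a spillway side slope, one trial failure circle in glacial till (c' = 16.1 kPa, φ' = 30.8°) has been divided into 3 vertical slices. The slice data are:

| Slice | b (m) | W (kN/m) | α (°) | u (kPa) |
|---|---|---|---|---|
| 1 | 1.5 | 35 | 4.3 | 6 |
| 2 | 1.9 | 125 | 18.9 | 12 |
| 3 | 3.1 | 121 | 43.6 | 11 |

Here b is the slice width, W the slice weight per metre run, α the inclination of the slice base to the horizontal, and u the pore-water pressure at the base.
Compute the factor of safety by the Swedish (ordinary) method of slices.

FS = 1.75

Ordinary method of slices: FS = Σ[c'·Δl_i + (W_i cosα_i − u_i·Δl_i)·tanφ'] / Σ W_i sinα_i, with Δl_i = b_i / cosα_i.
Slice 1: Δl = 1.5/cos4.3° = 1.504 m; N'_1 = 35·cos4.3° − 6·1.504 = 25.9; c'Δl = 24.22; W sinα = 2.6
Slice 2: Δl = 1.9/cos18.9° = 2.008 m; N'_2 = 125·cos18.9° − 12·2.008 = 94.2; c'Δl = 32.33; W sinα = 40.5
Slice 3: Δl = 3.1/cos43.6° = 4.281 m; N'_3 = 121·cos43.6° − 11·4.281 = 40.5; c'Δl = 68.92; W sinα = 83.4
Σc'Δl = 125.5 kN/m; ΣN' = 160.6 kN/m; ΣW sinα = 126.6 kN/m
Resisting = 125.5 + 160.6·tan30.8° = 125.5 + 95.7 = 221.2 kN/m
FS = 221.2 / 126.6 = 1.748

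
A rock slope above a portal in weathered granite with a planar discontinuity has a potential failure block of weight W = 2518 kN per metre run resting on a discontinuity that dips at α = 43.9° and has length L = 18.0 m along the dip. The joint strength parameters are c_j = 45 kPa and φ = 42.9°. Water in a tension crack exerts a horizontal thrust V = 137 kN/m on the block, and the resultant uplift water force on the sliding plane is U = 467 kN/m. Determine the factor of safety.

FS = 1.07

Resolving the block weight along and normal to the plane and applying the Mohr–Coulomb strength on the joint:
N' = W cosα − U − V sinα = 2518·cos43.9° − 467 − 137·sin43.9° = 1252.4 kN/m
Driving force T = W sinα + V cosα = 2518·sin43.9° + 137·cos43.9° = 1844.7 kN/m
Resisting force R = c_j·L + N'·tanφ = 45·18.0 + 1252.4·tan42.9° = 810.0 + 1163.8 = 1973.8 kN/m
FS = R / T = 1973.8 / 1844.7 = 1.070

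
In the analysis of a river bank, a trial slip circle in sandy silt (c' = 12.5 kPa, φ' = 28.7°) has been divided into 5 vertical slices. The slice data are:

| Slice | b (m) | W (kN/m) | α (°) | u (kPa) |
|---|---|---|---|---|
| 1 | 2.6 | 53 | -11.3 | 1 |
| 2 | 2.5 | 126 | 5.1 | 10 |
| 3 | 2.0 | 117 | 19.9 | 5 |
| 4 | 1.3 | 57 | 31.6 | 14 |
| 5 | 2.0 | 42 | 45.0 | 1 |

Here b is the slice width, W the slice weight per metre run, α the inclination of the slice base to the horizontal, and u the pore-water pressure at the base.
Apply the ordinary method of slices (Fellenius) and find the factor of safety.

Ordinary method of slices: FS = Σ[c'·Δl_i + (W_i cosα_i − u_i·Δl_i)·tanφ'] / Σ W_i sinα_i, with Δl_i = b_i / cosα_i.
Slice 1: Δl = 2.6/cos(-11.3°) = 2.651 m; N'_1 = 53·cos(-11.3°) − 1·2.651 = 49.3; c'Δl = 33.14; W sinα = -10.4
Slice 2: Δl = 2.5/cos5.1° = 2.510 m; N'_2 = 126·cos5.1° − 10·2.510 = 100.4; c'Δl = 31.37; W sinα = 11.2
Slice 3: Δl = 2.0/cos19.9° = 2.127 m; N'_3 = 117·cos19.9° − 5·2.127 = 99.4; c'Δl = 26.59; W sinα = 39.8
Slice 4: Δl = 1.3/cos31.6° = 1.526 m; N'_4 = 57·cos31.6° − 14·1.526 = 27.2; c'Δl = 19.08; W sinα = 29.9
Slice 5: Δl = 2.0/cos45.0° = 2.828 m; N'_5 = 42·cos45.0° − 1·2.828 = 26.9; c'Δl = 35.36; W sinα = 29.7
Σc'Δl = 145.5 kN/m; ΣN' = 303.2 kN/m; ΣW sinα = 100.2 kN/m
Resisting = 145.5 + 303.2·tan28.7° = 145.5 + 166.0 = 311.5 kN/m
FS = 311.5 / 100.2 = 3.109

FS = 3.11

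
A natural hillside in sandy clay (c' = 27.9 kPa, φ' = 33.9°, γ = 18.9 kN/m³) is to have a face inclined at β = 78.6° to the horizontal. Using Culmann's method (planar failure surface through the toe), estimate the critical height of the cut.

H_c = 16.61 m

Culmann's analysis gives the critical failure plane at α_cr = (β + φ')/2 = (78.6 + 33.9)/2 = 56.2°, and the critical height
H_c = (4c'/γ) · sinβ cosφ' / [1 − cos(β − φ')]
    = (4·27.9/18.9) · sin78.6°·cos33.9° / [1 − cos(44.7°)]
    = 5.905 · 0.9803·0.8300 / [1 − 0.7108]
    = 5.905 · 0.8136 / 0.2892
    = 16.61 m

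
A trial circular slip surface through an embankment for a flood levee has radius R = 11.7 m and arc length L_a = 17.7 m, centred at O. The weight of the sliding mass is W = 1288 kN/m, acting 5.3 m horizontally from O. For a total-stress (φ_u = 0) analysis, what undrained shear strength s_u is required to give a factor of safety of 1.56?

FS = s_u·L_a·R / (W·d), so s_u = FS·W·d / (L_a·R).
s_u = 1.56·1288·5.3 / (17.70·11.7) = 10649.2 / 207.09 = 51.42 kPa

s_u = 51.4 kPa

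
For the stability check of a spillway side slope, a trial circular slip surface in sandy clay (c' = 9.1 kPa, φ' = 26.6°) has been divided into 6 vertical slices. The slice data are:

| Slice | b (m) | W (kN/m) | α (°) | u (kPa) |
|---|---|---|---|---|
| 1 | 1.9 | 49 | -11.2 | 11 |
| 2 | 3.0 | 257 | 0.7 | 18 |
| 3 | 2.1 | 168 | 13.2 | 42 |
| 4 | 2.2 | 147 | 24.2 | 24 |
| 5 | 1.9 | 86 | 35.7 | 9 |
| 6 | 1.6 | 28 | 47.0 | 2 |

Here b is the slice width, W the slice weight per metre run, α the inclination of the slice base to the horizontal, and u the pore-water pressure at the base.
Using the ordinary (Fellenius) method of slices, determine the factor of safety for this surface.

FS = 2.15

Ordinary method of slices: FS = Σ[c'·Δl_i + (W_i cosα_i − u_i·Δl_i)·tanφ'] / Σ W_i sinα_i, with Δl_i = b_i / cosα_i.
Slice 1: Δl = 1.9/cos(-11.2°) = 1.937 m; N'_1 = 49·cos(-11.2°) − 11·1.937 = 26.8; c'Δl = 17.63; W sinα = -9.5
Slice 2: Δl = 3.0/cos0.7° = 3.000 m; N'_2 = 257·cos0.7° − 18·3.000 = 203.0; c'Δl = 27.30; W sinα = 3.1
Slice 3: Δl = 2.1/cos13.2° = 2.157 m; N'_3 = 168·cos13.2° − 42·2.157 = 73.0; c'Δl = 19.63; W sinα = 38.4
Slice 4: Δl = 2.2/cos24.2° = 2.412 m; N'_4 = 147·cos24.2° − 24·2.412 = 76.2; c'Δl = 21.95; W sinα = 60.3
Slice 5: Δl = 1.9/cos35.7° = 2.340 m; N'_5 = 86·cos35.7° − 9·2.340 = 48.8; c'Δl = 21.29; W sinα = 50.2
Slice 6: Δl = 1.6/cos47.0° = 2.346 m; N'_6 = 28·cos47.0° − 2·2.346 = 14.4; c'Δl = 21.35; W sinα = 20.5
Σc'Δl = 129.1 kN/m; ΣN' = 442.1 kN/m; ΣW sinα = 162.9 kN/m
Resisting = 129.1 + 442.1·tan26.6° = 129.1 + 221.4 = 350.5 kN/m
FS = 350.5 / 162.9 = 2.152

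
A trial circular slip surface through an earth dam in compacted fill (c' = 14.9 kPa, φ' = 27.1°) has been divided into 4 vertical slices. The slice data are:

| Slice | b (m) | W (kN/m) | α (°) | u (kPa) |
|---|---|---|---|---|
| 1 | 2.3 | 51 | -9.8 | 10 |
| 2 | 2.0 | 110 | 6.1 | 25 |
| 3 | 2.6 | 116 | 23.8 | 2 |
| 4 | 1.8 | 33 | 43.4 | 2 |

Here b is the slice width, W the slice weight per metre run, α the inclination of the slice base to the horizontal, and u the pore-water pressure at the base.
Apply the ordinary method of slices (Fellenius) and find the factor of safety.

FS = 3.44

Ordinary method of slices: FS = Σ[c'·Δl_i + (W_i cosα_i − u_i·Δl_i)·tanφ'] / Σ W_i sinα_i, with Δl_i = b_i / cosα_i.
Slice 1: Δl = 2.3/cos(-9.8°) = 2.334 m; N'_1 = 51·cos(-9.8°) − 10·2.334 = 26.9; c'Δl = 34.78; W sinα = -8.7
Slice 2: Δl = 2.0/cos6.1° = 2.011 m; N'_2 = 110·cos6.1° − 25·2.011 = 59.1; c'Δl = 29.97; W sinα = 11.7
Slice 3: Δl = 2.6/cos23.8° = 2.842 m; N'_3 = 116·cos23.8° − 2·2.842 = 100.5; c'Δl = 42.34; W sinα = 46.8
Slice 4: Δl = 1.8/cos43.4° = 2.477 m; N'_4 = 33·cos43.4° − 2·2.477 = 19.0; c'Δl = 36.91; W sinα = 22.7
Σc'Δl = 144.0 kN/m; ΣN' = 205.5 kN/m; ΣW sinα = 72.5 kN/m
Resisting = 144.0 + 205.5·tan27.1° = 144.0 + 105.2 = 249.2 kN/m
FS = 249.2 / 72.5 = 3.437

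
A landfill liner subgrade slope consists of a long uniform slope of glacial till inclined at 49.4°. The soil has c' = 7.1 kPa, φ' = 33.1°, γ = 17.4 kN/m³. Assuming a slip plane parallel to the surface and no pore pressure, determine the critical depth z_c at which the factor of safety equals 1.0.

z_c = 1.87 m

Setting FS = 1.00 in FS = [c' + γz cos²β tanφ'] / [γz sinβ cosβ] and solving for z:
z = c' / [γ cosβ (FS·sinβ − cosβ·tanφ')]
  = 7.1 / [17.4·cos49.4°·(1.00·sin49.4° − cos49.4°·tan33.1°)]
  = 7.1 / [17.4·0.6508·(1.00·0.7593 − 0.6508·0.6519)]
  = 7.1 / 3.7938 = 1.871 m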